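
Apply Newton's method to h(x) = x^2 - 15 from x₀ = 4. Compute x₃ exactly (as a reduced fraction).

h'(x) = 2x.
h(4) = 1, h'(4) = 8, so x₁ = 4 - 1/8 = 31/8.
h(31/8) = 1/64, h'(31/8) = 31/4, so x₂ = (31/8) - (1/64)/(31/4) = 1921/496.
h(1921/496) = 1/246016, h'(1921/496) = 1921/248, so x₃ = (1921/496) - (1/246016)/(1921/248) = 7380481/1905632.

7380481/1905632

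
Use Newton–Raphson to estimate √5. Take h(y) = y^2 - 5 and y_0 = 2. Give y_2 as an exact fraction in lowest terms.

161/72

h'(y) = 2y.
h(2) = -1, h'(2) = 4, so y_1 = 2 - (-1)/4 = 9/4.
h(9/4) = 1/16, h'(9/4) = 9/2, so y_2 = (9/4) - (1/16)/(9/2) = 161/72.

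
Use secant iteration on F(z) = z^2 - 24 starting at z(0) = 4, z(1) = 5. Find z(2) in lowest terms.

44/9

F(4) = -8, F(5) = 1. z(2) = 5 - 1·(5 - 4)/(1 - (-8)) = 44/9.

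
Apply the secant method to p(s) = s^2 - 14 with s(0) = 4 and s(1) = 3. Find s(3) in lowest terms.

176/47

p(4) = 2, p(3) = -5. s(2) = 3 - (-5)·(3 - 4)/((-5) - 2) = 26/7.
p(3) = -5, p(26/7) = -10/49. s(3) = (26/7) - (-10/49)·((26/7) - 3)/((-10/49) - (-5)) = 176/47.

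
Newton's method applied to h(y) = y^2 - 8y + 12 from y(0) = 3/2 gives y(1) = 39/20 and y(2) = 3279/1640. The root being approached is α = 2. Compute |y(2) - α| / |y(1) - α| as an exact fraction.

1/82

y(1) - α = 39/20 - 2 = -1/20, so |y(1) - α| = 1/20.
y(2) - α = 3279/1640 - 2 = -1/1640, so |y(2) - α| = 1/1640.
Ratio = (1/1640) / (1/20) = 1/82.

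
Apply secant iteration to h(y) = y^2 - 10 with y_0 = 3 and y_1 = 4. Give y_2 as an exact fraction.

h(3) = -1, h(4) = 6. y_2 = 4 - 6·(4 - 3)/(6 - (-1)) = 22/7.

22/7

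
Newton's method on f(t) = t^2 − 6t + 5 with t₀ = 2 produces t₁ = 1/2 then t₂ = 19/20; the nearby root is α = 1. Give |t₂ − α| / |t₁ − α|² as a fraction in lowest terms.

1/5

t₁ − α = 1/2 − 1 = −1/2, so |t₁ − α| = 1/2.
t₂ − α = 19/20 − 1 = −1/20, so |t₂ − α| = 1/20.
|t₁ − α|² = 1/4.
Ratio = (1/20) / (1/4) = 1/5.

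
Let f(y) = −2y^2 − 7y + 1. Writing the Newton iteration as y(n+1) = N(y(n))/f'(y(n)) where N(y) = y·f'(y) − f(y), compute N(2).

f'(y) = −4y − 7.
N(y) = y·f'(y) − f(y) = y·(−4y − 7) − (−2y^2 − 7y + 1) = −2y^2 − 1.
N(2) = −9.

−9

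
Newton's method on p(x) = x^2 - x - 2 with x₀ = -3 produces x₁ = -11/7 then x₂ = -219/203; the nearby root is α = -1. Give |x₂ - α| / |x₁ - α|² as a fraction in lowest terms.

x₁ - α = -11/7 - (-1) = -11/7 + 1 = -4/7, so |x₁ - α| = 4/7.
x₂ - α = -219/203 - (-1) = -219/203 + 1 = -16/203, so |x₂ - α| = 16/203.
|x₁ - α|² = 16/49.
Ratio = (16/203) / (16/49) = 7/29.

7/29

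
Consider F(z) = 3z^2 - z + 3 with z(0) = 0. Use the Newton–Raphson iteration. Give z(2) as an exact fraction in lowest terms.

24/17

F'(z) = 6z - 1.
F(0) = 3, F'(0) = -1, so z(1) = 0 - 3/(-1) = 3.
F(3) = 27, F'(3) = 17, so z(2) = 3 - 27/17 = 24/17.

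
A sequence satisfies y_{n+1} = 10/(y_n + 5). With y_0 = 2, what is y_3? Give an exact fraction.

90/59

y_1 = 10/(2 + 5) = 10/7.
y_2 = 10/(10/7 + 5) = 14/9.
y_3 = 10/(14/9 + 5) = 90/59.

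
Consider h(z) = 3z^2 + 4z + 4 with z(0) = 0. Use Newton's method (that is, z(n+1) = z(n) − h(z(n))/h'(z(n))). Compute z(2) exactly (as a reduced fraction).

1/2

h'(z) = 6z + 4.
h(0) = 4, h'(0) = 4, so z(1) = 0 − 4/4 = −1.
h(−1) = 3, h'(−1) = −2, so z(2) = (−1) − 3/(−2) = 1/2.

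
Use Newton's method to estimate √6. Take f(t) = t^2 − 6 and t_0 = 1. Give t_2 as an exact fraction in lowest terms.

73/28

f'(t) = 2t.
f(1) = −5, f'(1) = 2, so t_1 = 1 − (−5)/2 = 7/2.
f(7/2) = 25/4, f'(7/2) = 7, so t_2 = (7/2) − (25/4)/7 = 73/28.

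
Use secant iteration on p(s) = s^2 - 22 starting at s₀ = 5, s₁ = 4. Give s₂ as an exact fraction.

14/3

p(5) = 3, p(4) = -6. s₂ = 4 - (-6)·(4 - 5)/((-6) - 3) = 14/3.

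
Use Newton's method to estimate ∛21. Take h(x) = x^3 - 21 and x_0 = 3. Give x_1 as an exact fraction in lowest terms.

25/9

h'(x) = 3x^2.
h(3) = 6, h'(3) = 27, so x_1 = 3 - 6/27 = 25/9.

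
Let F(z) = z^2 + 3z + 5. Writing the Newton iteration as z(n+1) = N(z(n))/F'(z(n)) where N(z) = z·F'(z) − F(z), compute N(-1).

−4

F'(z) = 2z + 3.
N(z) = z·F'(z) − F(z) = z·(2z + 3) − (z^2 + 3z + 5) = z^2 − 5.
N(-1) = −4.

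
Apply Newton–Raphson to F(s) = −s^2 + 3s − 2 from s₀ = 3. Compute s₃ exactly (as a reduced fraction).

F'(s) = −2s + 3.
F(3) = −2, F'(3) = −3, so s₁ = 3 − (−2)/(−3) = 7/3.
F(7/3) = −4/9, F'(7/3) = −5/3, so s₂ = (7/3) − (−4/9)/(−5/3) = 31/15.
F(31/15) = −16/225, F'(31/15) = −17/15, so s₃ = (31/15) − (−16/225)/(−17/15) = 511/255.

511/255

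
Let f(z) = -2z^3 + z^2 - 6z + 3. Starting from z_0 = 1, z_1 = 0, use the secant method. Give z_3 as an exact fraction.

f(1) = -4, f(0) = 3. z_2 = 0 - 3·(0 - 1)/(3 - (-4)) = 3/7.
f(0) = 3, f(3/7) = 156/343. z_3 = (3/7) - (156/343)·((3/7) - 0)/((156/343) - 3) = 49/97.

49/97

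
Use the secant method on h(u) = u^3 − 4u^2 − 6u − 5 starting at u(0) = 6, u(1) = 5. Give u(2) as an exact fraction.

h(6) = 31, h(5) = −10. u(2) = 5 − (−10)·(5 − 6)/((−10) − 31) = 215/41.

215/41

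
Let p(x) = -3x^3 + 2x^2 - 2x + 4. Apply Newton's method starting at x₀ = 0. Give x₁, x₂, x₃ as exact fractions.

x₁ = 2, x₂ = 22/15, x₃ = 10478/8715

p'(x) = -9x^2 + 4x - 2.
p(0) = 4, p'(0) = -2, so x₁ = 0 - 4/(-2) = 2.
p(2) = -16, p'(2) = -30, so x₂ = 2 - (-16)/(-30) = 22/15.
p(22/15) = -512/125, p'(22/15) = -1162/75, so x₃ = (22/15) - (-512/125)/(-1162/75) = 10478/8715.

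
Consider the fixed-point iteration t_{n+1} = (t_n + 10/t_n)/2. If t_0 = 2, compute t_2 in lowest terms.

89/28

t_1 = (2 + 10/2)/2 = 7/2.
t_2 = (7/2 + 10/(7/2))/2 = 89/28.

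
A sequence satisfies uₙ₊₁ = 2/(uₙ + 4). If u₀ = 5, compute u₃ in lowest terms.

38/85

u₁ = 2/(5 + 4) = 2/9.
u₂ = 2/(2/9 + 4) = 9/19.
u₃ = 2/(9/19 + 4) = 38/85.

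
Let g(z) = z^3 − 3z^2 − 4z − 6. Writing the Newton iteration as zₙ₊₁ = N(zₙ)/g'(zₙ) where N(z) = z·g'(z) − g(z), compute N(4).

86

g'(z) = 3z^2 − 6z − 4.
N(z) = z·g'(z) − g(z) = z·(3z^2 − 6z − 4) − (z^3 − 3z^2 − 4z − 6) = 2z^3 − 3z^2 + 6.
N(4) = 86.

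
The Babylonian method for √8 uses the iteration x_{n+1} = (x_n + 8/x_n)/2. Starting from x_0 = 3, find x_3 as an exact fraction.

665857/235416

x_1 = (3 + 8/3)/2 = 17/6.
x_2 = (17/6 + 8/(17/6))/2 = 577/204.
x_3 = (577/204 + 8/(577/204))/2 = 665857/235416.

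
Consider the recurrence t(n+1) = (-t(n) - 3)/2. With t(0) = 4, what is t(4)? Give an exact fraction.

-11/16

t(1) = (-4 - 3)/2 = -7/2.
t(2) = (-(-7/2) - 3)/2 = 1/4.
t(3) = (-(1/4) - 3)/2 = -13/8.
t(4) = (-(-13/8) - 3)/2 = -11/16.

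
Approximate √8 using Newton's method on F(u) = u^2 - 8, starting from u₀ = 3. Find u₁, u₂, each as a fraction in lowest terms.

u₁ = 17/6, u₂ = 577/204

F'(u) = 2u.
F(3) = 1, F'(3) = 6, so u₁ = 3 - 1/6 = 17/6.
F(17/6) = 1/36, F'(17/6) = 17/3, so u₂ = (17/6) - (1/36)/(17/3) = 577/204.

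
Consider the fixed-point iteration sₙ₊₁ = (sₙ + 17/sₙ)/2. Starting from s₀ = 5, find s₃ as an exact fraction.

187457/45465

s₁ = (5 + 17/5)/2 = 21/5.
s₂ = (21/5 + 17/(21/5))/2 = 433/105.
s₃ = (433/105 + 17/(433/105))/2 = 187457/45465.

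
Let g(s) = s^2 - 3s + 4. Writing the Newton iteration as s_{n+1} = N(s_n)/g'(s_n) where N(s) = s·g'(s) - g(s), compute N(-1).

g'(s) = 2s - 3.
N(s) = s·g'(s) - g(s) = s·(2s - 3) - (s^2 - 3s + 4) = s^2 - 4.
N(-1) = -3.

-3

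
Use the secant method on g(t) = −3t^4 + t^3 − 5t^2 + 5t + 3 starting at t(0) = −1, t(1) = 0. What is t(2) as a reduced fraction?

g(−1) = −11, g(0) = 3. t(2) = 0 − 3·(0 − (−1))/(3 − (−11)) = −3/14.

−3/14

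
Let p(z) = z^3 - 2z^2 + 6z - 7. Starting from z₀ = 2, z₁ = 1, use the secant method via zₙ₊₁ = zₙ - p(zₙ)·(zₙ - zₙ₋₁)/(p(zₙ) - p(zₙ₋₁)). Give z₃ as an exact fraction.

361/263

p(2) = 5, p(1) = -2. z₂ = 1 - (-2)·(1 - 2)/((-2) - 5) = 9/7.
p(1) = -2, p(9/7) = -160/343. z₃ = (9/7) - (-160/343)·((9/7) - 1)/((-160/343) - (-2)) = 361/263.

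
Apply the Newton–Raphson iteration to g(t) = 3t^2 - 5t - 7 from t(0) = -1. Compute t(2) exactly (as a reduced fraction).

-1147/1265

g'(t) = 6t - 5.
g(-1) = 1, g'(-1) = -11, so t(1) = (-1) - 1/(-11) = -10/11.
g(-10/11) = 3/121, g'(-10/11) = -115/11, so t(2) = (-10/11) - (3/121)/(-115/11) = -1147/1265.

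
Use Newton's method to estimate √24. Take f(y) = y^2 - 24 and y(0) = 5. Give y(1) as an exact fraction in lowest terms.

f'(y) = 2y.
f(5) = 1, f'(5) = 10, so y(1) = 5 - 1/10 = 49/10.

49/10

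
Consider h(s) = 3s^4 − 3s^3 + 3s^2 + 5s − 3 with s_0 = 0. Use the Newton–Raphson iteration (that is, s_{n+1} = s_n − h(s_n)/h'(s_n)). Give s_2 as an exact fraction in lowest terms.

h'(s) = 12s^3 − 9s^2 + 6s + 5.
h(0) = −3, h'(0) = 5, so s_1 = 0 − (−3)/5 = 3/5.
h(3/5) = 513/625, h'(3/5) = 994/125, so s_2 = (3/5) − (513/625)/(994/125) = 2469/4970.

2469/4970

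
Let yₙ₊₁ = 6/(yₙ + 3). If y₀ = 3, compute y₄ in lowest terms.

y₁ = 6/(3 + 3) = 1.
y₂ = 6/(1 + 3) = 3/2.
y₃ = 6/(3/2 + 3) = 4/3.
y₄ = 6/(4/3 + 3) = 18/13.

18/13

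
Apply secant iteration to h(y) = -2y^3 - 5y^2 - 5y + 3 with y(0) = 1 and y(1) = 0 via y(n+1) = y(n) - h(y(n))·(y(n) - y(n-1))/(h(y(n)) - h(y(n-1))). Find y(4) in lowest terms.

2896/7249

h(1) = -9, h(0) = 3. y(2) = 0 - 3·(0 - 1)/(3 - (-9)) = 1/4.
h(0) = 3, h(1/4) = 45/32. y(3) = (1/4) - (45/32)·((1/4) - 0)/((45/32) - 3) = 8/17.
h(1/4) = 45/32, h(8/17) = -3285/4913. y(4) = (8/17) - (-3285/4913)·((8/17) - (1/4))/((-3285/4913) - (45/32)) = 2896/7249.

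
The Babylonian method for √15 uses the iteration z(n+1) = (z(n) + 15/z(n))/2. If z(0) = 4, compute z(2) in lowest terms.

1921/496

z(1) = (4 + 15/4)/2 = 31/8.
z(2) = (31/8 + 15/(31/8))/2 = 1921/496.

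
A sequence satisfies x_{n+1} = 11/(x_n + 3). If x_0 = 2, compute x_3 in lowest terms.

x_1 = 11/(2 + 3) = 11/5.
x_2 = 11/(11/5 + 3) = 55/26.
x_3 = 11/(55/26 + 3) = 286/133.

286/133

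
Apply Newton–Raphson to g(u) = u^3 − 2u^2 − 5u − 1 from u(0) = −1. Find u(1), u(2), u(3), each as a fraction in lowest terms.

u(1) = −3/2, u(2) = −41/31, u(3) = −212273/164982

g'(u) = 3u^2 − 4u − 5.
g(−1) = 1, g'(−1) = 2, so u(1) = (−1) − 1/2 = −3/2.
g(−3/2) = −11/8, g'(−3/2) = 31/4, so u(2) = (−3/2) − (−11/8)/(31/4) = −41/31.
g(−41/31) = −5929/29791, g'(−41/31) = 5322/961, so u(3) = (−41/31) − (−5929/29791)/(5322/961) = −212273/164982.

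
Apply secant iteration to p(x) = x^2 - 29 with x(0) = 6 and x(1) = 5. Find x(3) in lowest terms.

p(6) = 7, p(5) = -4. x(2) = 5 - (-4)·(5 - 6)/((-4) - 7) = 59/11.
p(5) = -4, p(59/11) = -28/121. x(3) = (59/11) - (-28/121)·((59/11) - 5)/((-28/121) - (-4)) = 307/57.

307/57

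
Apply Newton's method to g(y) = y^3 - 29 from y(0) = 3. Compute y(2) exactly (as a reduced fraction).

g'(y) = 3y^2.
g(3) = -2, g'(3) = 27, so y(1) = 3 - (-2)/27 = 83/27.
g(83/27) = 980/19683, g'(83/27) = 6889/243, so y(2) = (83/27) - (980/19683)/(6889/243) = 1714381/558009.

1714381/558009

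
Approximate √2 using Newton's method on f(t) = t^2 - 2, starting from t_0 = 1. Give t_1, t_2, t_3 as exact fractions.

f'(t) = 2t.
f(1) = -1, f'(1) = 2, so t_1 = 1 - (-1)/2 = 3/2.
f(3/2) = 1/4, f'(3/2) = 3, so t_2 = (3/2) - (1/4)/3 = 17/12.
f(17/12) = 1/144, f'(17/12) = 17/6, so t_3 = (17/12) - (1/144)/(17/6) = 577/408.

t_1 = 3/2, t_2 = 17/12, t_3 = 577/408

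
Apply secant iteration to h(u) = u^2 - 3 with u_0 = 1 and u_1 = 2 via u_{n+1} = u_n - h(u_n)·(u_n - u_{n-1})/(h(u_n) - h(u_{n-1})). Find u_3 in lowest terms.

h(1) = -2, h(2) = 1. u_2 = 2 - 1·(2 - 1)/(1 - (-2)) = 5/3.
h(2) = 1, h(5/3) = -2/9. u_3 = (5/3) - (-2/9)·((5/3) - 2)/((-2/9) - 1) = 19/11.

19/11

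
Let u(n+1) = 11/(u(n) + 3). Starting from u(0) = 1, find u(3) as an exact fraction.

u(1) = 11/(1 + 3) = 11/4.
u(2) = 11/(11/4 + 3) = 44/23.
u(3) = 11/(44/23 + 3) = 253/113.

253/113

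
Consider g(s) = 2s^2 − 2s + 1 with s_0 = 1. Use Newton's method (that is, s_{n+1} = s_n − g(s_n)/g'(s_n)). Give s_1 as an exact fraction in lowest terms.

g'(s) = 4s − 2.
g(1) = 1, g'(1) = 2, so s_1 = 1 − 1/2 = 1/2.

1/2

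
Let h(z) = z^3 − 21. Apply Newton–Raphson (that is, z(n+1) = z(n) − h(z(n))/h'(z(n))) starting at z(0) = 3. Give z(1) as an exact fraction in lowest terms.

h'(z) = 3z^2.
h(3) = 6, h'(3) = 27, so z(1) = 3 − 6/27 = 25/9.

25/9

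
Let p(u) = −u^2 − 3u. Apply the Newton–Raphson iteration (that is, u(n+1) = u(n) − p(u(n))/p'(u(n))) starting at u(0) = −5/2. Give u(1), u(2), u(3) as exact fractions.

u(1) = −25/8, u(2) = −625/208, u(3) = −390625/130208

p'(u) = −2u − 3.
p(−5/2) = 5/4, p'(−5/2) = 2, so u(1) = (−5/2) − (5/4)/2 = −25/8.
p(−25/8) = −25/64, p'(−25/8) = 13/4, so u(2) = (−25/8) − (−25/64)/(13/4) = −625/208.
p(−625/208) = −625/43264, p'(−625/208) = 313/104, so u(3) = (−625/208) − (−625/43264)/(313/104) = −390625/130208.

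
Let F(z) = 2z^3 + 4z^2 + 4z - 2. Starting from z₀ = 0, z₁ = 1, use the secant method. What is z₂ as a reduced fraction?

1/5

F(0) = -2, F(1) = 8. z₂ = 1 - 8·(1 - 0)/(8 - (-2)) = 1/5.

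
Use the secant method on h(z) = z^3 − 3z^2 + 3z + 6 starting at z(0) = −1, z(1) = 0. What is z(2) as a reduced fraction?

h(−1) = −1, h(0) = 6. z(2) = 0 − 6·(0 − (−1))/(6 − (−1)) = −6/7.

−6/7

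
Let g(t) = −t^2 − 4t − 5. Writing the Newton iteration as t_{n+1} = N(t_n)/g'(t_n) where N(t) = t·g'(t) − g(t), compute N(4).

−11

g'(t) = −2t − 4.
N(t) = t·g'(t) − g(t) = t·(−2t − 4) − (−t^2 − 4t − 5) = −t^2 + 5.
N(4) = −11.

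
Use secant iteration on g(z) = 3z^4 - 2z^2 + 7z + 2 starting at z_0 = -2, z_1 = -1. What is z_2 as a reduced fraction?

g(-2) = 28, g(-1) = -4. z_2 = (-1) - (-4)·((-1) - (-2))/((-4) - 28) = -9/8.

-9/8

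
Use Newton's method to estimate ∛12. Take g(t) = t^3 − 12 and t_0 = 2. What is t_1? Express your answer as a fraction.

7/3

g'(t) = 3t^2.
g(2) = −4, g'(2) = 12, so t_1 = 2 − (−4)/12 = 7/3.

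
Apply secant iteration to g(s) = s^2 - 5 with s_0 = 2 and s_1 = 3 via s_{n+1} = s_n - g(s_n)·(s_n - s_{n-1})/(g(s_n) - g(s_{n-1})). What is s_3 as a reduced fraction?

29/13

g(2) = -1, g(3) = 4. s_2 = 3 - 4·(3 - 2)/(4 - (-1)) = 11/5.
g(3) = 4, g(11/5) = -4/25. s_3 = (11/5) - (-4/25)·((11/5) - 3)/((-4/25) - 4) = 29/13.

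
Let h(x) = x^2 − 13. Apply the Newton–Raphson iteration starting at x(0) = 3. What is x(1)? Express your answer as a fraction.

h'(x) = 2x.
h(3) = −4, h'(3) = 6, so x(1) = 3 − (−4)/6 = 11/3.

11/3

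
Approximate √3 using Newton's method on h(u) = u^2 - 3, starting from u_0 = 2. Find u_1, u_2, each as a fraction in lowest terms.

h'(u) = 2u.
h(2) = 1, h'(2) = 4, so u_1 = 2 - 1/4 = 7/4.
h(7/4) = 1/16, h'(7/4) = 7/2, so u_2 = (7/4) - (1/16)/(7/2) = 97/56.

u_1 = 7/4, u_2 = 97/56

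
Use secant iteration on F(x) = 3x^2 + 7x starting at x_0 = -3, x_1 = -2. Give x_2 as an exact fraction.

-9/4

F(-3) = 6, F(-2) = -2. x_2 = (-2) - (-2)·((-2) - (-3))/((-2) - 6) = -9/4.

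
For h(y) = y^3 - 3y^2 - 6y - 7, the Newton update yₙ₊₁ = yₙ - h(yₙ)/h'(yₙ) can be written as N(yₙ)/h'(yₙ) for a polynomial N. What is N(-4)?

h'(y) = 3y^2 - 6y - 6.
N(y) = y·h'(y) - h(y) = y·(3y^2 - 6y - 6) - (y^3 - 3y^2 - 6y - 7) = 2y^3 - 3y^2 + 7.
N(-4) = -169.

-169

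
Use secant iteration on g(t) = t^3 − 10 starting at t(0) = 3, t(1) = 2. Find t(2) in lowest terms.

g(3) = 17, g(2) = −2. t(2) = 2 − (−2)·(2 − 3)/((−2) − 17) = 40/19.

40/19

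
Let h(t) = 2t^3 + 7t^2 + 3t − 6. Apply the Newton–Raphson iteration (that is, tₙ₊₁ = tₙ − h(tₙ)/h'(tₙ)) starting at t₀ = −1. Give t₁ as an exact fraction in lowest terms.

−9/5

h'(t) = 6t^2 + 14t + 3.
h(−1) = −4, h'(−1) = −5, so t₁ = (−1) − (−4)/(−5) = −9/5.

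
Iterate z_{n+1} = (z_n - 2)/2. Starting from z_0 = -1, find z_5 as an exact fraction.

z_1 = ((-1) - 2)/2 = -3/2.
z_2 = ((-3/2) - 2)/2 = -7/4.
z_3 = ((-7/4) - 2)/2 = -15/8.
z_4 = ((-15/8) - 2)/2 = -31/16.
z_5 = ((-31/16) - 2)/2 = -63/32.

-63/32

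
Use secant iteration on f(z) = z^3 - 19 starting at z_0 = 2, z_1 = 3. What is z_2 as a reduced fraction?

49/19

f(2) = -11, f(3) = 8. z_2 = 3 - 8·(3 - 2)/(8 - (-11)) = 49/19.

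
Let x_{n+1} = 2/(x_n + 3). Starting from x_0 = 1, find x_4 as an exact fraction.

x_1 = 2/(1 + 3) = 1/2.
x_2 = 2/(1/2 + 3) = 4/7.
x_3 = 2/(4/7 + 3) = 14/25.
x_4 = 2/(14/25 + 3) = 50/89.

50/89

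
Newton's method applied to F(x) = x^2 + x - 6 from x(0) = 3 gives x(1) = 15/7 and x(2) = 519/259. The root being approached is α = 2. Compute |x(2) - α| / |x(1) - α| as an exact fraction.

1/37

x(1) - α = 15/7 - 2 = 1/7, so |x(1) - α| = 1/7.
x(2) - α = 519/259 - 2 = 1/259, so |x(2) - α| = 1/259.
Ratio = (1/259) / (1/7) = 1/37.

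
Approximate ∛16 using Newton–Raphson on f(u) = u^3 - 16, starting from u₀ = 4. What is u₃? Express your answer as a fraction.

f'(u) = 3u^2.
f(4) = 48, f'(4) = 48, so u₁ = 4 - 48/48 = 3.
f(3) = 11, f'(3) = 27, so u₂ = 3 - 11/27 = 70/27.
f(70/27) = 28072/19683, f'(70/27) = 4900/243, so u₃ = (70/27) - (28072/19683)/(4900/243) = 250232/99225.

250232/99225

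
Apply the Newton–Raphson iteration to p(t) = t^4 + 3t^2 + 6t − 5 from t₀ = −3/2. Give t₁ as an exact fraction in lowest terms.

p'(t) = 4t^3 + 6t + 6.
p(−3/2) = −35/16, p'(−3/2) = −33/2, so t₁ = (−3/2) − (−35/16)/(−33/2) = −431/264.

−431/264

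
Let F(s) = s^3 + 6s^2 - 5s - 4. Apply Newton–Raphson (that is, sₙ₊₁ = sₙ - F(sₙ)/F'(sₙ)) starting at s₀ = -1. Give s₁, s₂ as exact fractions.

s₁ = -4/7, s₂ = -1916/3731

F'(s) = 3s^2 + 12s - 5.
F(-1) = 6, F'(-1) = -14, so s₁ = (-1) - 6/(-14) = -4/7.
F(-4/7) = 216/343, F'(-4/7) = -533/49, so s₂ = (-4/7) - (216/343)/(-533/49) = -1916/3731.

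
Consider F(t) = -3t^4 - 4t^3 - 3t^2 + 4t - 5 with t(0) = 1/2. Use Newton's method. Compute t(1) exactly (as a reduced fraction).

F'(t) = -12t^3 - 12t^2 - 6t + 4.
F(1/2) = -71/16, F'(1/2) = -7/2, so t(1) = (1/2) - (-71/16)/(-7/2) = -43/56.

-43/56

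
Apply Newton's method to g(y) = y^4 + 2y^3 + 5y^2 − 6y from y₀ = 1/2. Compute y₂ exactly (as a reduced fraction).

g'(y) = 4y^3 + 6y^2 + 10y − 6.
g(1/2) = −23/16, g'(1/2) = 1, so y₁ = (1/2) − (−23/16)/1 = 31/16.
g(31/16) = 2345057/65536, g'(31/16) = 66551/1024, so y₂ = (31/16) − (2345057/65536)/(66551/1024) = 5907267/4259264.

5907267/4259264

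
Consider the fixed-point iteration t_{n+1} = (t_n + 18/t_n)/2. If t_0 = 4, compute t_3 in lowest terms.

665857/156944

t_1 = (4 + 18/4)/2 = 17/4.
t_2 = (17/4 + 18/(17/4))/2 = 577/136.
t_3 = (577/136 + 18/(577/136))/2 = 665857/156944.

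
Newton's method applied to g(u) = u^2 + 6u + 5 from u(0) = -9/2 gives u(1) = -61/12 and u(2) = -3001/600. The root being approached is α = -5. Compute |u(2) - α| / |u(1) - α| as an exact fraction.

1/50

u(1) - α = -61/12 - (-5) = -61/12 + 5 = -1/12, so |u(1) - α| = 1/12.
u(2) - α = -3001/600 - (-5) = -3001/600 + 5 = -1/600, so |u(2) - α| = 1/600.
Ratio = (1/600) / (1/12) = 1/50.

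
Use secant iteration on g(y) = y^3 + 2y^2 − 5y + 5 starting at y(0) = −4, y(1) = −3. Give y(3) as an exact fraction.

−17805/4747

g(−4) = −7, g(−3) = 11. y(2) = (−3) − 11·((−3) − (−4))/(11 − (−7)) = −65/18.
g(−3) = 11, g(−65/18) = 11935/5832. y(3) = (−65/18) − (11935/5832)·((−65/18) − (−3))/((11935/5832) − 11) = −17805/4747.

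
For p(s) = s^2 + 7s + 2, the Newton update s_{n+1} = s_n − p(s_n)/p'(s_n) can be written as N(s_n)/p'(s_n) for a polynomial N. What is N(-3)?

p'(s) = 2s + 7.
N(s) = s·p'(s) − p(s) = s·(2s + 7) − (s^2 + 7s + 2) = s^2 − 2.
N(-3) = 7.

7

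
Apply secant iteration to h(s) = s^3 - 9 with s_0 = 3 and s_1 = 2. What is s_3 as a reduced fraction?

9255/4447

h(3) = 18, h(2) = -1. s_2 = 2 - (-1)·(2 - 3)/((-1) - 18) = 39/19.
h(2) = -1, h(39/19) = -2412/6859. s_3 = (39/19) - (-2412/6859)·((39/19) - 2)/((-2412/6859) - (-1)) = 9255/4447.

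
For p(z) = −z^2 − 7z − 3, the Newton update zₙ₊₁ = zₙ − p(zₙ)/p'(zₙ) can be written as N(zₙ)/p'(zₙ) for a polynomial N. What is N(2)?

p'(z) = −2z − 7.
N(z) = z·p'(z) − p(z) = z·(−2z − 7) − (−z^2 − 7z − 3) = −z^2 + 3.
N(2) = −1.

−1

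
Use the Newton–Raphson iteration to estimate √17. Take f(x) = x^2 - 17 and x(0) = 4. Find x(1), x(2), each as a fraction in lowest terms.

x(1) = 33/8, x(2) = 2177/528

f'(x) = 2x.
f(4) = -1, f'(4) = 8, so x(1) = 4 - (-1)/8 = 33/8.
f(33/8) = 1/64, f'(33/8) = 33/4, so x(2) = (33/8) - (1/64)/(33/4) = 2177/528.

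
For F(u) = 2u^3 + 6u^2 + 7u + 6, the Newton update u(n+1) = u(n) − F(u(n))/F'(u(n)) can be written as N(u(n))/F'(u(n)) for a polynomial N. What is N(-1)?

F'(u) = 6u^2 + 12u + 7.
N(u) = u·F'(u) − F(u) = u·(6u^2 + 12u + 7) − (2u^3 + 6u^2 + 7u + 6) = 4u^3 + 6u^2 − 6.
N(-1) = −4.

−4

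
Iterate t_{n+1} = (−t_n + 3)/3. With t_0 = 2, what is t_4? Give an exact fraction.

62/81

t_1 = (−2 + 3)/3 = 1/3.
t_2 = (−(1/3) + 3)/3 = 8/9.
t_3 = (−(8/9) + 3)/3 = 19/27.
t_4 = (−(19/27) + 3)/3 = 62/81.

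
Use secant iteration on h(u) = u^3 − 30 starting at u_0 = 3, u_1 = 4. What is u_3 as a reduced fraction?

80271/25886

h(3) = −3, h(4) = 34. u_2 = 4 − 34·(4 − 3)/(34 − (−3)) = 114/37.
h(4) = 34, h(114/37) = −38046/50653. u_3 = (114/37) − (−38046/50653)·((114/37) − 4)/((−38046/50653) − 34) = 80271/25886.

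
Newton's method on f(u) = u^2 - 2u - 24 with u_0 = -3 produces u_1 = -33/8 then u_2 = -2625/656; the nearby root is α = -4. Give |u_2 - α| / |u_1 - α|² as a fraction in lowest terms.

4/41

u_1 - α = -33/8 - (-4) = -33/8 + 4 = -1/8, so |u_1 - α| = 1/8.
u_2 - α = -2625/656 - (-4) = -2625/656 + 4 = -1/656, so |u_2 - α| = 1/656.
|u_1 - α|² = 1/64.
Ratio = (1/656) / (1/64) = 4/41.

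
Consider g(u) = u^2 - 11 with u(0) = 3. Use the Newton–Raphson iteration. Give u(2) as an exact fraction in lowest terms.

199/60

g'(u) = 2u.
g(3) = -2, g'(3) = 6, so u(1) = 3 - (-2)/6 = 10/3.
g(10/3) = 1/9, g'(10/3) = 20/3, so u(2) = (10/3) - (1/9)/(20/3) = 199/60.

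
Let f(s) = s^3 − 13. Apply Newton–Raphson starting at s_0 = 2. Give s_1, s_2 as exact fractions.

f'(s) = 3s^2.
f(2) = −5, f'(2) = 12, so s_1 = 2 − (−5)/12 = 29/12.
f(29/12) = 1925/1728, f'(29/12) = 841/48, so s_2 = (29/12) − (1925/1728)/(841/48) = 35621/15138.

s_1 = 29/12, s_2 = 35621/15138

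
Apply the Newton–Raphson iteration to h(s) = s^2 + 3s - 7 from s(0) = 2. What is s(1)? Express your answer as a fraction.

11/7

h'(s) = 2s + 3.
h(2) = 3, h'(2) = 7, so s(1) = 2 - 3/7 = 11/7.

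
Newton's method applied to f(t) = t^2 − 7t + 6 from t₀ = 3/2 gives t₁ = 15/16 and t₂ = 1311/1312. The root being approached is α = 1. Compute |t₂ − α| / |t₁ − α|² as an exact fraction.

t₁ − α = 15/16 − 1 = −1/16, so |t₁ − α| = 1/16.
t₂ − α = 1311/1312 − 1 = −1/1312, so |t₂ − α| = 1/1312.
|t₁ − α|² = 1/256.
Ratio = (1/1312) / (1/256) = 8/41.

8/41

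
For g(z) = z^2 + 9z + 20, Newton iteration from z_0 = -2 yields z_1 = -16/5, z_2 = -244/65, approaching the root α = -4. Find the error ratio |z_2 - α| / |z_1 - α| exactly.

4/13

z_1 - α = -16/5 - (-4) = -16/5 + 4 = 4/5, so |z_1 - α| = 4/5.
z_2 - α = -244/65 - (-4) = -244/65 + 4 = 16/65, so |z_2 - α| = 16/65.
Ratio = (16/65) / (4/5) = 4/13.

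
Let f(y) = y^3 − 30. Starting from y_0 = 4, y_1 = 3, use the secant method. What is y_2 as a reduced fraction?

114/37

f(4) = 34, f(3) = −3. y_2 = 3 − (−3)·(3 − 4)/((−3) − 34) = 114/37.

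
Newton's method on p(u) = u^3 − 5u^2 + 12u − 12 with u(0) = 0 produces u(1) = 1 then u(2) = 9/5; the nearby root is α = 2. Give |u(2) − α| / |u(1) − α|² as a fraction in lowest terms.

u(1) − α = 1 − 2 = −1, so |u(1) − α| = 1.
u(2) − α = 9/5 − 2 = −1/5, so |u(2) − α| = 1/5.
|u(1) − α|² = 1.
Ratio = (1/5) / 1 = 1/5.

1/5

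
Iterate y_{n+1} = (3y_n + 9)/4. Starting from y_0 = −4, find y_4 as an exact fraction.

1251/256

y_1 = (3·(−4) + 9)/4 = −3/4.
y_2 = (3·(−3/4) + 9)/4 = 27/16.
y_3 = (3·(27/16) + 9)/4 = 225/64.
y_4 = (3·(225/64) + 9)/4 = 1251/256.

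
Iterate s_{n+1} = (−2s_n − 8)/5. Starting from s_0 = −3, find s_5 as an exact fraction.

−3512/3125

s_1 = (−2·(−3) − 8)/5 = −2/5.
s_2 = (−2·(−2/5) − 8)/5 = −36/25.
s_3 = (−2·(−36/25) − 8)/5 = −128/125.
s_4 = (−2·(−128/125) − 8)/5 = −744/625.
s_5 = (−2·(−744/625) − 8)/5 = −3512/3125.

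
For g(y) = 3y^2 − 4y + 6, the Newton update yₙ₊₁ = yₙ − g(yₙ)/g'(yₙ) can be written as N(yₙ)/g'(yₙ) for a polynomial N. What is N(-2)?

6

g'(y) = 6y − 4.
N(y) = y·g'(y) − g(y) = y·(6y − 4) − (3y^2 − 4y + 6) = 3y^2 − 6.
N(-2) = 6.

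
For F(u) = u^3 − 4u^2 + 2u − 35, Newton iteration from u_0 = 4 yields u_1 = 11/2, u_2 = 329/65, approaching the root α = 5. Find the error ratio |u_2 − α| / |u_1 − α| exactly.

8/65

u_1 − α = 11/2 − 5 = 1/2, so |u_1 − α| = 1/2.
u_2 − α = 329/65 − 5 = 4/65, so |u_2 − α| = 4/65.
Ratio = (4/65) / (1/2) = 8/65.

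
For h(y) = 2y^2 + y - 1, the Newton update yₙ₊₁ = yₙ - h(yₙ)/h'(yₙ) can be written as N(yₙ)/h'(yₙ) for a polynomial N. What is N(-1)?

3

h'(y) = 4y + 1.
N(y) = y·h'(y) - h(y) = y·(4y + 1) - (2y^2 + y - 1) = 2y^2 + 1.
N(-1) = 3.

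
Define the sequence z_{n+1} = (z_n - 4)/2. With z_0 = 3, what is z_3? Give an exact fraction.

z_1 = (3 - 4)/2 = -1/2.
z_2 = ((-1/2) - 4)/2 = -9/4.
z_3 = ((-9/4) - 4)/2 = -25/8.

-25/8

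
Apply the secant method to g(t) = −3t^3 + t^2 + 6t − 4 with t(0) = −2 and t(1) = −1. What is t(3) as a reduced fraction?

g(−2) = 12, g(−1) = −6. t(2) = (−1) − (−6)·((−1) − (−2))/((−6) − 12) = −4/3.
g(−1) = −6, g(−4/3) = −28/9. t(3) = (−4/3) − (−28/9)·((−4/3) − (−1))/((−28/9) − (−6)) = −22/13.

−22/13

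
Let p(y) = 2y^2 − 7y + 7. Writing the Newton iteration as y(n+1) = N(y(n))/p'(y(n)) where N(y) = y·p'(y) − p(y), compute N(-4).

p'(y) = 4y − 7.
N(y) = y·p'(y) − p(y) = y·(4y − 7) − (2y^2 − 7y + 7) = 2y^2 − 7.
N(-4) = 25.

25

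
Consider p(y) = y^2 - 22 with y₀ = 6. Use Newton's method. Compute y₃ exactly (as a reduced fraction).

p'(y) = 2y.
p(6) = 14, p'(6) = 12, so y₁ = 6 - 14/12 = 29/6.
p(29/6) = 49/36, p'(29/6) = 29/3, so y₂ = (29/6) - (49/36)/(29/3) = 1633/348.
p(1633/348) = 2401/121104, p'(1633/348) = 1633/174, so y₃ = (1633/348) - (2401/121104)/(1633/174) = 5330977/1136568.

5330977/1136568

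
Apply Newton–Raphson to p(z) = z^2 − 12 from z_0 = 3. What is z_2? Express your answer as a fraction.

p'(z) = 2z.
p(3) = −3, p'(3) = 6, so z_1 = 3 − (−3)/6 = 7/2.
p(7/2) = 1/4, p'(7/2) = 7, so z_2 = (7/2) − (1/4)/7 = 97/28.

97/28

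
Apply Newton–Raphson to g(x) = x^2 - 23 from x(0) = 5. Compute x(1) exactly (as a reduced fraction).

g'(x) = 2x.
g(5) = 2, g'(5) = 10, so x(1) = 5 - 2/10 = 24/5.

24/5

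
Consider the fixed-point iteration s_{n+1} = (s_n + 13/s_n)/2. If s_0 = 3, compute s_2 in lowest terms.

s_1 = (3 + 13/3)/2 = 11/3.
s_2 = (11/3 + 13/(11/3))/2 = 119/33.

119/33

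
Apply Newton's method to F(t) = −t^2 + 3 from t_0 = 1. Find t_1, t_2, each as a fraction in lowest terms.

t_1 = 2, t_2 = 7/4

F'(t) = −2t.
F(1) = 2, F'(1) = −2, so t_1 = 1 − 2/(−2) = 2.
F(2) = −1, F'(2) = −4, so t_2 = 2 − (−1)/(−4) = 7/4.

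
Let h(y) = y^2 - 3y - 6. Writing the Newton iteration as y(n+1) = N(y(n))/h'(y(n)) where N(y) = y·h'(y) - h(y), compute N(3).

15

h'(y) = 2y - 3.
N(y) = y·h'(y) - h(y) = y·(2y - 3) - (y^2 - 3y - 6) = y^2 + 6.
N(3) = 15.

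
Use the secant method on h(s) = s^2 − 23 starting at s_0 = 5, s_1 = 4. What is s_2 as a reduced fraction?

h(5) = 2, h(4) = −7. s_2 = 4 − (−7)·(4 − 5)/((−7) − 2) = 43/9.

43/9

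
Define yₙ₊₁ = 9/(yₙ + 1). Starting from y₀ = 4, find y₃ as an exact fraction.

y₁ = 9/(4 + 1) = 9/5.
y₂ = 9/(9/5 + 1) = 45/14.
y₃ = 9/(45/14 + 1) = 126/59.

126/59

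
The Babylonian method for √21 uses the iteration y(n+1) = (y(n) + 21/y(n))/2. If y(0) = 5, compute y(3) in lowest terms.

277727/60605

y(1) = (5 + 21/5)/2 = 23/5.
y(2) = (23/5 + 21/(23/5))/2 = 527/115.
y(3) = (527/115 + 21/(527/115))/2 = 277727/60605.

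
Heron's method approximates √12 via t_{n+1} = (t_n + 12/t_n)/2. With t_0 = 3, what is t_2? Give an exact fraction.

97/28

t_1 = (3 + 12/3)/2 = 7/2.
t_2 = (7/2 + 12/(7/2))/2 = 97/28.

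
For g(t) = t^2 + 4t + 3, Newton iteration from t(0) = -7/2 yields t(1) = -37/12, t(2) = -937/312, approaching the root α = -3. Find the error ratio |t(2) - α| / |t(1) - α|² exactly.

t(1) - α = -37/12 - (-3) = -37/12 + 3 = -1/12, so |t(1) - α| = 1/12.
t(2) - α = -937/312 - (-3) = -937/312 + 3 = -1/312, so |t(2) - α| = 1/312.
|t(1) - α|² = 1/144.
Ratio = (1/312) / (1/144) = 6/13.

6/13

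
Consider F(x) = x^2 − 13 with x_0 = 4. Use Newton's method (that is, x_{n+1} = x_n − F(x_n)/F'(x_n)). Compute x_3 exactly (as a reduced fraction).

5597777/1552544

F'(x) = 2x.
F(4) = 3, F'(4) = 8, so x_1 = 4 − 3/8 = 29/8.
F(29/8) = 9/64, F'(29/8) = 29/4, so x_2 = (29/8) − (9/64)/(29/4) = 1673/464.
F(1673/464) = 81/215296, F'(1673/464) = 1673/232, so x_3 = (1673/464) − (81/215296)/(1673/232) = 5597777/1552544.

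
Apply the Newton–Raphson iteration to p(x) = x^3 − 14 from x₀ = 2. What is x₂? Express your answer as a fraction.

p'(x) = 3x^2.
p(2) = −6, p'(2) = 12, so x₁ = 2 − (−6)/12 = 5/2.
p(5/2) = 13/8, p'(5/2) = 75/4, so x₂ = (5/2) − (13/8)/(75/4) = 181/75.

181/75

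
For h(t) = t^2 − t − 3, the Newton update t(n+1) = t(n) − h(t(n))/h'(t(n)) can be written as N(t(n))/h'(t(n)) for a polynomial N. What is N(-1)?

h'(t) = 2t − 1.
N(t) = t·h'(t) − h(t) = t·(2t − 1) − (t^2 − t − 3) = t^2 + 3.
N(-1) = 4.

4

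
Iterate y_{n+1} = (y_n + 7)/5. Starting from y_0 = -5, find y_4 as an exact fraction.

1087/625

y_1 = ((-5) + 7)/5 = 2/5.
y_2 = ((2/5) + 7)/5 = 37/25.
y_3 = ((37/25) + 7)/5 = 212/125.
y_4 = ((212/125) + 7)/5 = 1087/625.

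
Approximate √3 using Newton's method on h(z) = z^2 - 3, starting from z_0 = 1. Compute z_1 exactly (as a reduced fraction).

2

h'(z) = 2z.
h(1) = -2, h'(1) = 2, so z_1 = 1 - (-2)/2 = 2.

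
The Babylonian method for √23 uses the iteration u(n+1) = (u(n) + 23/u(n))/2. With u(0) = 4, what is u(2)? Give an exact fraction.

u(1) = (4 + 23/4)/2 = 39/8.
u(2) = (39/8 + 23/(39/8))/2 = 2993/624.

2993/624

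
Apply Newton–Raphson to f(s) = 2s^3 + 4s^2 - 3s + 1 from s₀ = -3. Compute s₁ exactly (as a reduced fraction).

-73/27

f'(s) = 6s^2 + 8s - 3.
f(-3) = -8, f'(-3) = 27, so s₁ = (-3) - (-8)/27 = -73/27.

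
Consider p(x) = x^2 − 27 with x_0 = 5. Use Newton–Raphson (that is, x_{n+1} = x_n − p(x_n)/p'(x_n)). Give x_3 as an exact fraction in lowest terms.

3650401/702520

p'(x) = 2x.
p(5) = −2, p'(5) = 10, so x_1 = 5 − (−2)/10 = 26/5.
p(26/5) = 1/25, p'(26/5) = 52/5, so x_2 = (26/5) − (1/25)/(52/5) = 1351/260.
p(1351/260) = 1/67600, p'(1351/260) = 1351/130, so x_3 = (1351/260) − (1/67600)/(1351/130) = 3650401/702520.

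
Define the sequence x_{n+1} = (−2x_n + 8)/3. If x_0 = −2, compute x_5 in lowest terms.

56/27

x_1 = (−2·(−2) + 8)/3 = 4.
x_2 = (−2·4 + 8)/3 = 0.
x_3 = (−2·0 + 8)/3 = 8/3.
x_4 = (−2·(8/3) + 8)/3 = 8/9.
x_5 = (−2·(8/9) + 8)/3 = 56/27.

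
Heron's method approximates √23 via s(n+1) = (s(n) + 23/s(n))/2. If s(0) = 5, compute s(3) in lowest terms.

2649601/552480

s(1) = (5 + 23/5)/2 = 24/5.
s(2) = (24/5 + 23/(24/5))/2 = 1151/240.
s(3) = (1151/240 + 23/(1151/240))/2 = 2649601/552480.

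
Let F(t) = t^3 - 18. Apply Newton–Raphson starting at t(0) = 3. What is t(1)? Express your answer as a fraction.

8/3

F'(t) = 3t^2.
F(3) = 9, F'(3) = 27, so t(1) = 3 - 9/27 = 8/3.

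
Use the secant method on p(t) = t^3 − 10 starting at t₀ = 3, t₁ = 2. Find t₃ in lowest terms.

4925/2282

p(3) = 17, p(2) = −2. t₂ = 2 − (−2)·(2 − 3)/((−2) − 17) = 40/19.
p(2) = −2, p(40/19) = −4590/6859. t₃ = (40/19) − (−4590/6859)·((40/19) − 2)/((−4590/6859) − (−2)) = 4925/2282.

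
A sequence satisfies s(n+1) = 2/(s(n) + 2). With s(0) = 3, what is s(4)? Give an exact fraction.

17/23

s(1) = 2/(3 + 2) = 2/5.
s(2) = 2/(2/5 + 2) = 5/6.
s(3) = 2/(5/6 + 2) = 12/17.
s(4) = 2/(12/17 + 2) = 17/23.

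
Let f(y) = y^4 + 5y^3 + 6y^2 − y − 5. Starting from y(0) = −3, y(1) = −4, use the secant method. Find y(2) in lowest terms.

f(−3) = −2, f(−4) = 31. y(2) = (−4) − 31·((−4) − (−3))/(31 − (−2)) = −101/33.

−101/33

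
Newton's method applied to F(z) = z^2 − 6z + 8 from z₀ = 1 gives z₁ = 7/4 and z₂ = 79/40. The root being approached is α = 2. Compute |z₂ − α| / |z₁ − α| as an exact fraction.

1/10

z₁ − α = 7/4 − 2 = −1/4, so |z₁ − α| = 1/4.
z₂ − α = 79/40 − 2 = −1/40, so |z₂ − α| = 1/40.
Ratio = (1/40) / (1/4) = 1/10.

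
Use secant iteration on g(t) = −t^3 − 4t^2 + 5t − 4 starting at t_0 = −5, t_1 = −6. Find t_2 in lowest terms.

g(−5) = −4, g(−6) = 38. t_2 = (−6) − 38·((−6) − (−5))/(38 − (−4)) = −107/21.

−107/21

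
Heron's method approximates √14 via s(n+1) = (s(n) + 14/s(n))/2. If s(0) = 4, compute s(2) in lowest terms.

s(1) = (4 + 14/4)/2 = 15/4.
s(2) = (15/4 + 14/(15/4))/2 = 449/120.

449/120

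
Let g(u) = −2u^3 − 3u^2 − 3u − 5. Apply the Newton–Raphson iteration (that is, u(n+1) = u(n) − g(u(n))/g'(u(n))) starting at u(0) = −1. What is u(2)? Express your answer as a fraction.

−5/3

g'(u) = −6u^2 − 6u − 3.
g(−1) = −3, g'(−1) = −3, so u(1) = (−1) − (−3)/(−3) = −2.
g(−2) = 5, g'(−2) = −15, so u(2) = (−2) − 5/(−15) = −5/3.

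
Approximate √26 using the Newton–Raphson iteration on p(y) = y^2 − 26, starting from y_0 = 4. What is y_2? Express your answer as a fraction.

857/168

p'(y) = 2y.
p(4) = −10, p'(4) = 8, so y_1 = 4 − (−10)/8 = 21/4.
p(21/4) = 25/16, p'(21/4) = 21/2, so y_2 = (21/4) − (25/16)/(21/2) = 857/168.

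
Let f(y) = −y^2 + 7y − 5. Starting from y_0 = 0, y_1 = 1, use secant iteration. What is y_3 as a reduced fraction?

f(0) = −5, f(1) = 1. y_2 = 1 − 1·(1 − 0)/(1 − (−5)) = 5/6.
f(1) = 1, f(5/6) = 5/36. y_3 = (5/6) − (5/36)·((5/6) − 1)/((5/36) − 1) = 25/31.

25/31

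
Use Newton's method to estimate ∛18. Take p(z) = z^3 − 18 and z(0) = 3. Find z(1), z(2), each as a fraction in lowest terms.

p'(z) = 3z^2.
p(3) = 9, p'(3) = 27, so z(1) = 3 − 9/27 = 8/3.
p(8/3) = 26/27, p'(8/3) = 64/3, so z(2) = (8/3) − (26/27)/(64/3) = 755/288.

z(1) = 8/3, z(2) = 755/288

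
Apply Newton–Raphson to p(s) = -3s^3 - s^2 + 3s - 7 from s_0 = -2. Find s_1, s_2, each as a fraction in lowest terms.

p'(s) = -9s^2 - 2s + 3.
p(-2) = 7, p'(-2) = -29, so s_1 = (-2) - 7/(-29) = -51/29.
p(-51/29) = 23128/24389, p'(-51/29) = -17928/841, so s_2 = (-51/29) - (23128/24389)/(-17928/841) = -111400/64989.

s_1 = -51/29, s_2 = -111400/64989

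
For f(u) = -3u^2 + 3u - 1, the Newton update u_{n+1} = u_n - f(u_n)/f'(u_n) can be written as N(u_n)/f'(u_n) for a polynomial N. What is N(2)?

-11

f'(u) = -6u + 3.
N(u) = u·f'(u) - f(u) = u·(-6u + 3) - (-3u^2 + 3u - 1) = -3u^2 + 1.
N(2) = -11.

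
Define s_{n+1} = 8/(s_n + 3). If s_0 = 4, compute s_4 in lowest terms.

1144/661

s_1 = 8/(4 + 3) = 8/7.
s_2 = 8/(8/7 + 3) = 56/29.
s_3 = 8/(56/29 + 3) = 232/143.
s_4 = 8/(232/143 + 3) = 1144/661.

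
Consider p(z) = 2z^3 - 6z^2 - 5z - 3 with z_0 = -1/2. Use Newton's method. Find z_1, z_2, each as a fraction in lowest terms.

p'(z) = 6z^2 - 12z - 5.
p(-1/2) = -9/4, p'(-1/2) = 5/2, so z_1 = (-1/2) - (-9/4)/(5/2) = 2/5.
p(2/5) = -729/125, p'(2/5) = -221/25, so z_2 = (2/5) - (-729/125)/(-221/25) = -287/1105.

z_1 = 2/5, z_2 = -287/1105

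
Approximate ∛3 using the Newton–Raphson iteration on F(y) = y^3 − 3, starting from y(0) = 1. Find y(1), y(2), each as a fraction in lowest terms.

y(1) = 5/3, y(2) = 331/225

F'(y) = 3y^2.
F(1) = −2, F'(1) = 3, so y(1) = 1 − (−2)/3 = 5/3.
F(5/3) = 44/27, F'(5/3) = 25/3, so y(2) = (5/3) − (44/27)/(25/3) = 331/225.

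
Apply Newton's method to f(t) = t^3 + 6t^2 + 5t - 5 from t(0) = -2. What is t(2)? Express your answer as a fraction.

f'(t) = 3t^2 + 12t + 5.
f(-2) = 1, f'(-2) = -7, so t(1) = (-2) - 1/(-7) = -13/7.
f(-13/7) = 1/343, f'(-13/7) = -340/49, so t(2) = (-13/7) - (1/343)/(-340/49) = -4419/2380.

-4419/2380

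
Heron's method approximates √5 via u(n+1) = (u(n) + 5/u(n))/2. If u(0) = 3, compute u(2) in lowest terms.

47/21

u(1) = (3 + 5/3)/2 = 7/3.
u(2) = (7/3 + 5/(7/3))/2 = 47/21.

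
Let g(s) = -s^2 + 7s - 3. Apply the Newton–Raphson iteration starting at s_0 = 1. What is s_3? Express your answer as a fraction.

g'(s) = -2s + 7.
g(1) = 3, g'(1) = 5, so s_1 = 1 - 3/5 = 2/5.
g(2/5) = -9/25, g'(2/5) = 31/5, so s_2 = (2/5) - (-9/25)/(31/5) = 71/155.
g(71/155) = -81/24025, g'(71/155) = 943/155, so s_3 = (71/155) - (-81/24025)/(943/155) = 67034/146165.

67034/146165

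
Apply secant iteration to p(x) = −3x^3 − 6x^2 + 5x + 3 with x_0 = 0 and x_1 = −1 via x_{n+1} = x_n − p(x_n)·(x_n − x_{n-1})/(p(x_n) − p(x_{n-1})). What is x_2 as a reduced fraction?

p(0) = 3, p(−1) = −5. x_2 = (−1) − (−5)·((−1) − 0)/((−5) − 3) = −3/8.

−3/8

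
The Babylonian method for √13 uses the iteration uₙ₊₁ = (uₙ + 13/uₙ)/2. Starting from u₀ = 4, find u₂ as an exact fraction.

1673/464

u₁ = (4 + 13/4)/2 = 29/8.
u₂ = (29/8 + 13/(29/8))/2 = 1673/464.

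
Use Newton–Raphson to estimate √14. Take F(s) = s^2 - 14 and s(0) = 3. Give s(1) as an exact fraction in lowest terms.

23/6

F'(s) = 2s.
F(3) = -5, F'(3) = 6, so s(1) = 3 - (-5)/6 = 23/6.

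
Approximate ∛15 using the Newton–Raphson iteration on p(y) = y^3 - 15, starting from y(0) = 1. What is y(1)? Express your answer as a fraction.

17/3

p'(y) = 3y^2.
p(1) = -14, p'(1) = 3, so y(1) = 1 - (-14)/3 = 17/3.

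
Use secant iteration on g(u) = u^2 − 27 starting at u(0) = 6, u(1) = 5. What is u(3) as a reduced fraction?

291/56

g(6) = 9, g(5) = −2. u(2) = 5 − (−2)·(5 − 6)/((−2) − 9) = 57/11.
g(5) = −2, g(57/11) = −18/121. u(3) = (57/11) − (−18/121)·((57/11) − 5)/((−18/121) − (−2)) = 291/56.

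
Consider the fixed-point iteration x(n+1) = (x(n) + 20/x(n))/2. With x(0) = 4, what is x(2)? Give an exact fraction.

x(1) = (4 + 20/4)/2 = 9/2.
x(2) = (9/2 + 20/(9/2))/2 = 161/36.

161/36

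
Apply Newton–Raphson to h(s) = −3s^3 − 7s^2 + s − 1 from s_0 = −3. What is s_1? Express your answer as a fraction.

−50/19

h'(s) = −9s^2 − 14s + 1.
h(−3) = 14, h'(−3) = −38, so s_1 = (−3) − 14/(−38) = −50/19.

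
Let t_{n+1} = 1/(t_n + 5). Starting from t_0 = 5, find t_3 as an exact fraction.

t_1 = 1/(5 + 5) = 1/10.
t_2 = 1/(1/10 + 5) = 10/51.
t_3 = 1/(10/51 + 5) = 51/265.

51/265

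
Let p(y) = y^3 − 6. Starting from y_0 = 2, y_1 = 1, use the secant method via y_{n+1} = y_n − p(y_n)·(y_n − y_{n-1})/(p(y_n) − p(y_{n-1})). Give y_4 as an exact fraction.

p(2) = 2, p(1) = −5. y_2 = 1 − (−5)·(1 − 2)/((−5) − 2) = 12/7.
p(1) = −5, p(12/7) = −330/343. y_3 = (12/7) − (−330/343)·((12/7) − 1)/((−330/343) − (−5)) = 522/277.
p(12/7) = −330/343, p(522/277) = 14713050/21253933. y_4 = (522/277) − (14713050/21253933)·((522/277) − (12/7))/((14713050/21253933) − (−330/343)) = 11044753/6091098.

11044753/6091098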